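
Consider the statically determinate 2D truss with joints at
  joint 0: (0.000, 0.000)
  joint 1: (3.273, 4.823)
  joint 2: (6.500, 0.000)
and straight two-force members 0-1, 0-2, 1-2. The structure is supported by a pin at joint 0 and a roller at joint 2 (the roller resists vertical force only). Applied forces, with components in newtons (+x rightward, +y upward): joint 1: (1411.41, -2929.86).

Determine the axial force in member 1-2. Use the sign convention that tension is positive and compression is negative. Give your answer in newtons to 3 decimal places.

N=3 nodes, M=3 members, R=3 reactions → 2N=6, M+R=6
member 0 (0-1): L=5.8287, (cx,cy)=(0.5615,0.8275)
member 1 (0-2): L=6.5000, (cx,cy)=(1.0000,0.0000)
member 2 (1-2): L=5.8030, (cx,cy)=(0.5561,-0.8311)
solve A·x = −loads:
  F[0-1] = -492.2276 N (compression)
  F[0-2] = +1687.8109 N (tension)
  F[1-2] = -3035.1329 N (compression)
  Rx@0 = -1411.4100 N
  Ry@0 = +407.2966 N
  Ry@2 = +2522.5634 N

-3035.133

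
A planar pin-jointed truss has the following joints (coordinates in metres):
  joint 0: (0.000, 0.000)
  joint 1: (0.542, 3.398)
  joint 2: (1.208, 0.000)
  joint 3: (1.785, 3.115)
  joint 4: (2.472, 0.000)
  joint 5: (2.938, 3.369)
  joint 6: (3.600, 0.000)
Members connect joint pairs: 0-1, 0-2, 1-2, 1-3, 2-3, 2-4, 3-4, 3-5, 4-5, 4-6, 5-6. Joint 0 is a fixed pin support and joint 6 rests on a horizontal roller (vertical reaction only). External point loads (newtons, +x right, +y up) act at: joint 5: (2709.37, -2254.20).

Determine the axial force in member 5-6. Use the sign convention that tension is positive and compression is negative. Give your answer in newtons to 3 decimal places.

N=7 nodes, M=11 members, R=3 reactions → 2N=14, M+R=14
member 0 (0-1): L=3.4410, (cx,cy)=(0.1575,0.9875)
member 1 (0-2): L=1.2080, (cx,cy)=(1.0000,0.0000)
member 2 (1-2): L=3.4627, (cx,cy)=(0.1923,-0.9813)
member 3 (1-3): L=1.2748, (cx,cy)=(0.9750,-0.2220)
member 4 (2-3): L=3.1680, (cx,cy)=(0.1821,0.9833)
member 5 (2-4): L=1.2640, (cx,cy)=(1.0000,0.0000)
member 6 (3-4): L=3.1899, (cx,cy)=(0.2154,-0.9765)
member 7 (3-5): L=1.1806, (cx,cy)=(0.9766,0.2151)
member 8 (4-5): L=3.4011, (cx,cy)=(0.1370,0.9906)
member 9 (4-6): L=1.1280, (cx,cy)=(1.0000,0.0000)
member 10 (5-6): L=3.4334, (cx,cy)=(0.1928,-0.9812)
solve A·x = −loads:
  F[0-1] = +2147.8082 N (tension)
  F[0-2] = +2371.0592 N (tension)
  F[1-2] = -2344.4607 N (compression)
  F[1-3] = +809.4370 N (tension)
  F[2-3] = +2339.8234 N (tension)
  F[2-4] = +1493.9676 N (tension)
  F[3-4] = -1809.8538 N (compression)
  F[3-5] = +1643.6792 N (tension)
  F[4-5] = +1784.2081 N (tension)
  F[4-6] = +859.7151 N (tension)
  F[5-6] = -4458.8624 N (compression)
  Rx@0 = -2709.3700 N
  Ry@0 = -2120.9964 N
  Ry@6 = +4375.1964 N

-4458.862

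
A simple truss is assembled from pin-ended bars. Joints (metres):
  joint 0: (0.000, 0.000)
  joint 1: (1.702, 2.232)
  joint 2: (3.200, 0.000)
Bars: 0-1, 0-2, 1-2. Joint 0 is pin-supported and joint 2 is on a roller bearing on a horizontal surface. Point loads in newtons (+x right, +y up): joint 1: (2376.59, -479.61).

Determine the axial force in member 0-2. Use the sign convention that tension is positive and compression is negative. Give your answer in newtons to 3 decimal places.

1283.746

N=3 nodes, M=3 members, R=3 reactions → 2N=6, M+R=6
member 0 (0-1): L=2.8069, (cx,cy)=(0.6064,0.7952)
member 1 (0-2): L=3.2000, (cx,cy)=(1.0000,0.0000)
member 2 (1-2): L=2.6881, (cx,cy)=(0.5573,-0.8303)
solve A·x = −loads:
  F[0-1] = +1802.2872 N (tension)
  F[0-2] = +1283.7458 N (tension)
  F[1-2] = -2303.6210 N (compression)
  Rx@0 = -2376.5900 N
  Ry@0 = -1433.1541 N
  Ry@2 = +1912.7641 N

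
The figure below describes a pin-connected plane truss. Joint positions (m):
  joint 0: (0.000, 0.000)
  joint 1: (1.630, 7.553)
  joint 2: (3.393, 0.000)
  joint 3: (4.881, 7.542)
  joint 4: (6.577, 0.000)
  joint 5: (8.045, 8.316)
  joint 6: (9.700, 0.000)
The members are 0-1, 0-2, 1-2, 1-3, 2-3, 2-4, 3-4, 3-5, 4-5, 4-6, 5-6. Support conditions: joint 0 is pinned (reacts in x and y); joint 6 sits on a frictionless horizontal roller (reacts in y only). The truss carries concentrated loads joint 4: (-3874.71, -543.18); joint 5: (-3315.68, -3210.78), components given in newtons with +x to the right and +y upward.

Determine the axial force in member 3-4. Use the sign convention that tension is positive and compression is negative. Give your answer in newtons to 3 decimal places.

2915.412

N=7 nodes, M=11 members, R=3 reactions → 2N=14, M+R=14
member 0 (0-1): L=7.7269, (cx,cy)=(0.2110,0.9775)
member 1 (0-2): L=3.3930, (cx,cy)=(1.0000,0.0000)
member 2 (1-2): L=7.7560, (cx,cy)=(0.2273,-0.9738)
member 3 (1-3): L=3.2510, (cx,cy)=(1.0000,-0.0034)
member 4 (2-3): L=7.6874, (cx,cy)=(0.1936,0.9811)
member 5 (2-4): L=3.1840, (cx,cy)=(1.0000,0.0000)
member 6 (3-4): L=7.7303, (cx,cy)=(0.2194,-0.9756)
member 7 (3-5): L=3.2573, (cx,cy)=(0.9714,0.2376)
member 8 (4-5): L=8.4446, (cx,cy)=(0.1738,0.9848)
member 9 (4-6): L=3.1230, (cx,cy)=(1.0000,0.0000)
member 10 (5-6): L=8.4791, (cx,cy)=(0.1952,-0.9808)
solve A·x = −loads:
  F[0-1] = -3647.3765 N (compression)
  F[0-2] = -6420.9692 N (compression)
  F[1-2] = +3666.7039 N (tension)
  F[1-3] = -1602.8976 N (compression)
  F[2-3] = -3639.5535 N (compression)
  F[2-4] = -4883.0156 N (compression)
  F[3-4] = +2915.4121 N (tension)
  F[3-5] = -3033.8986 N (compression)
  F[4-5] = -2336.7810 N (compression)
  F[4-6] = +37.5464 N (tension)
  F[5-6] = -192.3622 N (compression)
  Rx@0 = +7190.3900 N
  Ry@0 = +3565.2976 N
  Ry@6 = +188.6624 N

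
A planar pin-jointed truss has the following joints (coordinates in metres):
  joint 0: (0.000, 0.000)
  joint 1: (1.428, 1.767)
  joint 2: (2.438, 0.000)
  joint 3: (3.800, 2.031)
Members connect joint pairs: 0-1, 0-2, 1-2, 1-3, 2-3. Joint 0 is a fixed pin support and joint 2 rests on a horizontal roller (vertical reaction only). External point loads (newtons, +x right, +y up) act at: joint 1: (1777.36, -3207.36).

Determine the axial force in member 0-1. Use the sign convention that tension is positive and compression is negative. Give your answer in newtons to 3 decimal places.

-52.125

N=4 nodes, M=5 members, R=3 reactions → 2N=8, M+R=8
member 0 (0-1): L=2.2719, (cx,cy)=(0.6286,0.7778)
member 1 (0-2): L=2.4380, (cx,cy)=(1.0000,0.0000)
member 2 (1-2): L=2.0353, (cx,cy)=(0.4962,-0.8682)
member 3 (1-3): L=2.3866, (cx,cy)=(0.9939,0.1106)
member 4 (2-3): L=2.4454, (cx,cy)=(0.5570,0.8305)
solve A·x = −loads:
  F[0-1] = -52.1246 N (compression)
  F[0-2] = +1810.1230 N (tension)
  F[1-2] = -3647.6416 N (compression)
  F[1-3] = +0.0000 N (tension)
  F[2-3] = -0.0000 N (compression)
  Rx@0 = -1777.3600 N
  Ry@0 = +40.5408 N
  Ry@2 = +3166.8192 N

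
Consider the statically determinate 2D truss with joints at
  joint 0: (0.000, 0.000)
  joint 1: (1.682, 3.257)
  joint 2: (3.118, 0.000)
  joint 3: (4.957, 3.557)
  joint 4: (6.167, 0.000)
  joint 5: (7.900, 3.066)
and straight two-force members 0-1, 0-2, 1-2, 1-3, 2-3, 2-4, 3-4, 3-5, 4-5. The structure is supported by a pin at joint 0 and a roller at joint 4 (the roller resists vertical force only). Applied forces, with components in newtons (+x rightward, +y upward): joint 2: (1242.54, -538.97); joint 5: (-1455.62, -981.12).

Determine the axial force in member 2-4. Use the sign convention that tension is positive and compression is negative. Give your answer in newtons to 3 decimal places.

N=6 nodes, M=9 members, R=3 reactions → 2N=12, M+R=12
member 0 (0-1): L=3.6657, (cx,cy)=(0.4589,0.8885)
member 1 (0-2): L=3.1180, (cx,cy)=(1.0000,0.0000)
member 2 (1-2): L=3.5595, (cx,cy)=(0.4034,-0.9150)
member 3 (1-3): L=3.2887, (cx,cy)=(0.9958,0.0912)
member 4 (2-3): L=4.0043, (cx,cy)=(0.4593,0.8883)
member 5 (2-4): L=3.0490, (cx,cy)=(1.0000,0.0000)
member 6 (3-4): L=3.7572, (cx,cy)=(0.3221,-0.9467)
member 7 (3-5): L=2.9837, (cx,cy)=(0.9864,-0.1646)
member 8 (4-5): L=3.5219, (cx,cy)=(0.4921,0.8706)
solve A·x = −loads:
  F[0-1] = -804.0883 N (compression)
  F[0-2] = +155.8770 N (tension)
  F[1-2] = +714.9881 N (tension)
  F[1-3] = -660.1540 N (compression)
  F[2-3] = -129.7452 N (compression)
  F[2-4] = -738.6316 N (compression)
  F[3-4] = +330.4538 N (tension)
  F[3-5] = -834.7922 N (compression)
  F[4-5] = -1284.8032 N (compression)
  Rx@0 = +213.0800 N
  Ry@0 = +714.4429 N
  Ry@4 = +805.6471 N

-738.632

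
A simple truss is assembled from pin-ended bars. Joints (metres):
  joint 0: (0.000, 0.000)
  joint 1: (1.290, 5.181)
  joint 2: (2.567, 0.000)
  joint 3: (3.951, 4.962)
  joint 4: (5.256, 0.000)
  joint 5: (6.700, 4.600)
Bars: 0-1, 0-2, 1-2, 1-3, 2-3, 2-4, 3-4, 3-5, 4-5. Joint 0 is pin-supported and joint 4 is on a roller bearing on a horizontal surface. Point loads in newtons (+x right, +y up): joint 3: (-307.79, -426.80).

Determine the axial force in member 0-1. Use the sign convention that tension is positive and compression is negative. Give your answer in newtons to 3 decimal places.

-408.650

N=6 nodes, M=9 members, R=3 reactions → 2N=12, M+R=12
member 0 (0-1): L=5.3392, (cx,cy)=(0.2416,0.9704)
member 1 (0-2): L=2.5670, (cx,cy)=(1.0000,0.0000)
member 2 (1-2): L=5.3361, (cx,cy)=(0.2393,-0.9709)
member 3 (1-3): L=2.6700, (cx,cy)=(0.9966,-0.0820)
member 4 (2-3): L=5.1514, (cx,cy)=(0.2687,0.9632)
member 5 (2-4): L=2.6890, (cx,cy)=(1.0000,0.0000)
member 6 (3-4): L=5.1307, (cx,cy)=(0.2543,-0.9671)
member 7 (3-5): L=2.7727, (cx,cy)=(0.9914,-0.1306)
member 8 (4-5): L=4.8213, (cx,cy)=(0.2995,0.9541)
solve A·x = −loads:
  F[0-1] = -408.6495 N (compression)
  F[0-2] = -209.0562 N (compression)
  F[1-2] = +425.4087 N (tension)
  F[1-3] = -201.2187 N (compression)
  F[2-3] = -428.8130 N (compression)
  F[2-4] = +7.9577 N (tension)
  F[3-4] = -31.2863 N (compression)
  F[3-5] = +0.0000 N (tension)
  F[4-5] = -0.0000 N (compression)
  Rx@0 = +307.7900 N
  Ry@0 = +396.5426 N
  Ry@4 = +30.2574 N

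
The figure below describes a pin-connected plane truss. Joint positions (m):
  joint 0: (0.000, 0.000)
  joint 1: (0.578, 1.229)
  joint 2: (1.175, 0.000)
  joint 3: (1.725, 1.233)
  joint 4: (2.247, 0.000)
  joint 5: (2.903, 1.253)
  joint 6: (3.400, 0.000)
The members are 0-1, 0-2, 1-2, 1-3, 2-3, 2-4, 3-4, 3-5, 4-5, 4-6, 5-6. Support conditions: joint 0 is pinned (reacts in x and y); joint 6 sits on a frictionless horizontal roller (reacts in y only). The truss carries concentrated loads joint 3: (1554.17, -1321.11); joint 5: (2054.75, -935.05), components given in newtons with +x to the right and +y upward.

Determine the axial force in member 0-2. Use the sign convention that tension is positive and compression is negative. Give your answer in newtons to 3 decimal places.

N=7 nodes, M=11 members, R=3 reactions → 2N=14, M+R=14
member 0 (0-1): L=1.3581, (cx,cy)=(0.4256,0.9049)
member 1 (0-2): L=1.1750, (cx,cy)=(1.0000,0.0000)
member 2 (1-2): L=1.3663, (cx,cy)=(0.4369,-0.8995)
member 3 (1-3): L=1.1470, (cx,cy)=(1.0000,0.0035)
member 4 (2-3): L=1.3501, (cx,cy)=(0.4074,0.9133)
member 5 (2-4): L=1.0720, (cx,cy)=(1.0000,0.0000)
member 6 (3-4): L=1.3389, (cx,cy)=(0.3899,-0.9209)
member 7 (3-5): L=1.1782, (cx,cy)=(0.9999,0.0170)
member 8 (4-5): L=1.4143, (cx,cy)=(0.4638,0.8859)
member 9 (4-6): L=1.1530, (cx,cy)=(1.0000,0.0000)
member 10 (5-6): L=1.3480, (cx,cy)=(0.3687,-0.9295)
solve A·x = −loads:
  F[0-1] = +589.3653 N (tension)
  F[0-2] = +3358.0954 N (tension)
  F[1-2] = -590.9477 N (compression)
  F[1-3] = +509.0351 N (tension)
  F[2-3] = +582.0380 N (tension)
  F[2-4] = +2862.7802 N (tension)
  F[3-4] = -2014.1990 N (compression)
  F[3-5] = -22.7794 N (compression)
  F[4-5] = +2093.6505 N (tension)
  F[4-6] = +1106.4449 N (tension)
  F[5-6] = -3000.9102 N (compression)
  Rx@0 = -3608.9200 N
  Ry@0 = -533.3277 N
  Ry@6 = +2789.4877 N

3358.095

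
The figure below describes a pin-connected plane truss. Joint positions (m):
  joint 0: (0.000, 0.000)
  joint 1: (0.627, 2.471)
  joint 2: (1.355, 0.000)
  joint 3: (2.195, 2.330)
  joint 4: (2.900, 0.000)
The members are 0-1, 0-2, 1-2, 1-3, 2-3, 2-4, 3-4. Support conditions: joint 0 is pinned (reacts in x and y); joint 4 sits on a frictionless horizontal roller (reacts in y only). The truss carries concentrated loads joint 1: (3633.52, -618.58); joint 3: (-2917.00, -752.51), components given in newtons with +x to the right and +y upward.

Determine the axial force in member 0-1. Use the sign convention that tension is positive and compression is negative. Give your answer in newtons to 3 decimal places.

N=5 nodes, M=7 members, R=3 reactions → 2N=10, M+R=10
member 0 (0-1): L=2.5493, (cx,cy)=(0.2459,0.9693)
member 1 (0-2): L=1.3550, (cx,cy)=(1.0000,0.0000)
member 2 (1-2): L=2.5760, (cx,cy)=(0.2826,-0.9592)
member 3 (1-3): L=1.5743, (cx,cy)=(0.9960,-0.0896)
member 4 (2-3): L=2.4768, (cx,cy)=(0.3391,0.9407)
member 5 (2-4): L=1.5450, (cx,cy)=(1.0000,0.0000)
member 6 (3-4): L=2.4343, (cx,cy)=(0.2896,-0.9571)
solve A·x = −loads:
  F[0-1] = +87.2547 N (tension)
  F[0-2] = +695.0598 N (tension)
  F[1-2] = -405.1579 N (compression)
  F[1-3] = -3511.6716 N (compression)
  F[2-3] = +413.1267 N (tension)
  F[2-4] = +440.4478 N (tension)
  F[3-4] = -1520.8397 N (compression)
  Rx@0 = -716.5200 N
  Ry@0 = -84.5745 N
  Ry@4 = +1455.6645 N

87.255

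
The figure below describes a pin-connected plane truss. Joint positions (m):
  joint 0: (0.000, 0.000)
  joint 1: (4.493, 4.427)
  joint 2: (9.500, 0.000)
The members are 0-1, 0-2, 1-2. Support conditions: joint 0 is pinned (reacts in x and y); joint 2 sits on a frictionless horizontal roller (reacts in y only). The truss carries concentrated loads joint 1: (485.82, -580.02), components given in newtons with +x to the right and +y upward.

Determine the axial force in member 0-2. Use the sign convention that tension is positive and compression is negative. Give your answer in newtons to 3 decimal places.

N=3 nodes, M=3 members, R=3 reactions → 2N=6, M+R=6
member 0 (0-1): L=6.3076, (cx,cy)=(0.7123,0.7019)
member 1 (0-2): L=9.5000, (cx,cy)=(1.0000,0.0000)
member 2 (1-2): L=6.6834, (cx,cy)=(0.7492,-0.6624)
solve A·x = −loads:
  F[0-1] = -112.9990 N (compression)
  F[0-2] = +566.3113 N (tension)
  F[1-2] = -755.9233 N (compression)
  Rx@0 = -485.8200 N
  Ry@0 = +79.3089 N
  Ry@2 = +500.7111 N

566.311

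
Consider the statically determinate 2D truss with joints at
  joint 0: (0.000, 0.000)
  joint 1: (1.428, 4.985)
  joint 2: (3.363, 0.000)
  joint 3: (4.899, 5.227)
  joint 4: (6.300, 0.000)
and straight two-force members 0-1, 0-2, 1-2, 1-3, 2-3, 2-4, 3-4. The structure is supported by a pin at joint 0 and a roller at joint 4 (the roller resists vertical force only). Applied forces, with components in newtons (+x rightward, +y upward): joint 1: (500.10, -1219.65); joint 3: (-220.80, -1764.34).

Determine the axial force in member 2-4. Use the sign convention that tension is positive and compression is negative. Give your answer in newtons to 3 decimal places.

498.795

N=5 nodes, M=7 members, R=3 reactions → 2N=10, M+R=10
member 0 (0-1): L=5.1855, (cx,cy)=(0.2754,0.9613)
member 1 (0-2): L=3.3630, (cx,cy)=(1.0000,0.0000)
member 2 (1-2): L=5.3474, (cx,cy)=(0.3619,-0.9322)
member 3 (1-3): L=3.4794, (cx,cy)=(0.9976,0.0696)
member 4 (2-3): L=5.4480, (cx,cy)=(0.2819,0.9594)
member 5 (2-4): L=2.9370, (cx,cy)=(1.0000,0.0000)
member 6 (3-4): L=5.4115, (cx,cy)=(0.2589,-0.9659)
solve A·x = −loads:
  F[0-1] = -1168.2005 N (compression)
  F[0-2] = +601.0029 N (tension)
  F[1-2] = -160.7533 N (compression)
  F[1-3] = -765.4865 N (compression)
  F[2-3] = +156.1959 N (tension)
  F[2-4] = +498.7953 N (tension)
  F[3-4] = -1926.6456 N (compression)
  Rx@0 = -279.3000 N
  Ry@0 = +1123.0315 N
  Ry@4 = +1860.9585 N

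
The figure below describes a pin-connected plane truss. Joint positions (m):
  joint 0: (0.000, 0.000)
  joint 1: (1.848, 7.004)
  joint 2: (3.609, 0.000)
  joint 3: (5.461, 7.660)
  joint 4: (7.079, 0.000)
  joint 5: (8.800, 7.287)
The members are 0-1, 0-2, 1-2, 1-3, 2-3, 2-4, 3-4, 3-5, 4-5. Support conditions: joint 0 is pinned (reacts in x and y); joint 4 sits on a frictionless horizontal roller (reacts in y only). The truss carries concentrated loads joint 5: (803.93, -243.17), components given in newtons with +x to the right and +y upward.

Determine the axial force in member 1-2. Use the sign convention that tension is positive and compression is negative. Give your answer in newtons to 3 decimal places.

N=6 nodes, M=9 members, R=3 reactions → 2N=12, M+R=12
member 0 (0-1): L=7.2437, (cx,cy)=(0.2551,0.9669)
member 1 (0-2): L=3.6090, (cx,cy)=(1.0000,0.0000)
member 2 (1-2): L=7.2220, (cx,cy)=(0.2438,-0.9698)
member 3 (1-3): L=3.6721, (cx,cy)=(0.9839,0.1786)
member 4 (2-3): L=7.8807, (cx,cy)=(0.2350,0.9720)
member 5 (2-4): L=3.4700, (cx,cy)=(1.0000,0.0000)
member 6 (3-4): L=7.8290, (cx,cy)=(0.2067,-0.9784)
member 7 (3-5): L=3.3598, (cx,cy)=(0.9938,-0.1110)
member 8 (4-5): L=7.4875, (cx,cy)=(0.2299,0.9732)
solve A·x = −loads:
  F[0-1] = +917.0137 N (tension)
  F[0-2] = +569.9829 N (tension)
  F[1-2] = -832.4642 N (compression)
  F[1-3] = +444.0777 N (tension)
  F[2-3] = +830.5984 N (tension)
  F[2-4] = +171.8018 N (tension)
  F[3-4] = -1002.0517 N (compression)
  F[3-5] = +844.4394 N (tension)
  F[4-5] = -153.5314 N (compression)
  Rx@0 = -803.9300 N
  Ry@0 = -886.6695 N
  Ry@4 = +1129.8395 N

-832.464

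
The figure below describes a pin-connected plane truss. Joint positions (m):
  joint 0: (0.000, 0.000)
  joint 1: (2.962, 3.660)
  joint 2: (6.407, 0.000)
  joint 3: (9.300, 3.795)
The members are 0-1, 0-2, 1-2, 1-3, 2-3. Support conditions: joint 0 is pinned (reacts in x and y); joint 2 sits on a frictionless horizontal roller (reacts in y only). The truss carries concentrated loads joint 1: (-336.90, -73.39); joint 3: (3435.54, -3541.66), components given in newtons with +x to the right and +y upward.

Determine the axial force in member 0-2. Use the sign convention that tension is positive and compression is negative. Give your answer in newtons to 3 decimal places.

345.260

N=4 nodes, M=5 members, R=3 reactions → 2N=8, M+R=8
member 0 (0-1): L=4.7084, (cx,cy)=(0.6291,0.7773)
member 1 (0-2): L=6.4070, (cx,cy)=(1.0000,0.0000)
member 2 (1-2): L=5.0263, (cx,cy)=(0.6854,-0.7282)
member 3 (1-3): L=6.3394, (cx,cy)=(0.9998,0.0213)
member 4 (2-3): L=4.7719, (cx,cy)=(0.6063,0.7953)
solve A·x = −loads:
  F[0-1] = +4376.7788 N (tension)
  F[0-2] = +345.2599 N (tension)
  F[1-2] = -4590.6354 N (compression)
  F[1-3] = +6238.0967 N (tension)
  F[2-3] = -4620.4287 N (compression)
  Rx@0 = -3098.6400 N
  Ry@0 = -3402.2185 N
  Ry@2 = +7017.2685 N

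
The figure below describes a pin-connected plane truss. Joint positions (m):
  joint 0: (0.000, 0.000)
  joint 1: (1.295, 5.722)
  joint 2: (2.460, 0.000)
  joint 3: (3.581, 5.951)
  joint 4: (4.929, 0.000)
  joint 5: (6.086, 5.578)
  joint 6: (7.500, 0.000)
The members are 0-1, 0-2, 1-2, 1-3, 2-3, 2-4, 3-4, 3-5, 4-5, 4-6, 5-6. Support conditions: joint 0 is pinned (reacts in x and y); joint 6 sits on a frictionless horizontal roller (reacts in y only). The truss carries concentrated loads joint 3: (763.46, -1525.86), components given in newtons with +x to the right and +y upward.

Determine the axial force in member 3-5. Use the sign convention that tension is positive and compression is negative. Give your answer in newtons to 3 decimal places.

-603.167

N=7 nodes, M=11 members, R=3 reactions → 2N=14, M+R=14
member 0 (0-1): L=5.8667, (cx,cy)=(0.2207,0.9753)
member 1 (0-2): L=2.4600, (cx,cy)=(1.0000,0.0000)
member 2 (1-2): L=5.8394, (cx,cy)=(0.1995,-0.9799)
member 3 (1-3): L=2.2974, (cx,cy)=(0.9950,0.0997)
member 4 (2-3): L=6.0557, (cx,cy)=(0.1851,0.9827)
member 5 (2-4): L=2.4690, (cx,cy)=(1.0000,0.0000)
member 6 (3-4): L=6.1018, (cx,cy)=(0.2209,-0.9753)
member 7 (3-5): L=2.5326, (cx,cy)=(0.9891,-0.1473)
member 8 (4-5): L=5.6967, (cx,cy)=(0.2031,0.9792)
member 9 (4-6): L=2.5710, (cx,cy)=(1.0000,0.0000)
member 10 (5-6): L=5.7544, (cx,cy)=(0.2457,-0.9693)
solve A·x = −loads:
  F[0-1] = -196.3766 N (compression)
  F[0-2] = +806.8076 N (tension)
  F[1-2] = +187.2124 N (tension)
  F[1-3] = -81.1017 N (compression)
  F[2-3] = -186.6751 N (compression)
  F[2-4] = +878.7143 N (tension)
  F[3-4] = -1277.0472 N (compression)
  F[3-5] = -603.1668 N (compression)
  F[4-5] = +1272.0047 N (tension)
  F[4-6] = +338.2465 N (tension)
  F[5-6] = -1376.5319 N (compression)
  Rx@0 = -763.4600 N
  Ry@0 = +191.5327 N
  Ry@6 = +1334.3273 N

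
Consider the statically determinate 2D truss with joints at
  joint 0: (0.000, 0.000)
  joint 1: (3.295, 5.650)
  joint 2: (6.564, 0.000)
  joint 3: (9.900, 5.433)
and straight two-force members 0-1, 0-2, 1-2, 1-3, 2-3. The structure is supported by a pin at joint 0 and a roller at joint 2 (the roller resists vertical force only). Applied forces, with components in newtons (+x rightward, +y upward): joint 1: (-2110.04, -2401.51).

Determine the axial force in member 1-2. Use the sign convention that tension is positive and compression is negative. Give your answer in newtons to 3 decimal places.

705.573

N=4 nodes, M=5 members, R=3 reactions → 2N=8, M+R=8
member 0 (0-1): L=6.5406, (cx,cy)=(0.5038,0.8638)
member 1 (0-2): L=6.5640, (cx,cy)=(1.0000,0.0000)
member 2 (1-2): L=6.5275, (cx,cy)=(0.5008,-0.8656)
member 3 (1-3): L=6.6086, (cx,cy)=(0.9995,-0.0328)
member 4 (2-3): L=6.3755, (cx,cy)=(0.5233,0.8522)
solve A·x = −loads:
  F[0-1] = -3487.0431 N (compression)
  F[0-2] = -353.3515 N (compression)
  F[1-2] = +705.5730 N (tension)
  F[1-3] = +0.0000 N (tension)
  F[2-3] = -0.0000 N (compression)
  Rx@0 = +2110.0400 N
  Ry@0 = +3012.2276 N
  Ry@2 = -610.7176 N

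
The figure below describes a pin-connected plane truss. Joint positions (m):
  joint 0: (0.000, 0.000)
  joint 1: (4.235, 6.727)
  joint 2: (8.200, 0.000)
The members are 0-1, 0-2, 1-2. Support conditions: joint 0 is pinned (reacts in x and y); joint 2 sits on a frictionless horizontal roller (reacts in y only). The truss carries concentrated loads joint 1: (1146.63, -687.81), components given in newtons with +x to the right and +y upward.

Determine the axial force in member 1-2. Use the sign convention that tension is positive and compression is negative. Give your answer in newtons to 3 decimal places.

-1504.238

N=3 nodes, M=3 members, R=3 reactions → 2N=6, M+R=6
member 0 (0-1): L=7.9491, (cx,cy)=(0.5328,0.8463)
member 1 (0-2): L=8.2000, (cx,cy)=(1.0000,0.0000)
member 2 (1-2): L=7.8086, (cx,cy)=(0.5078,-0.8615)
solve A·x = −loads:
  F[0-1] = +718.5418 N (tension)
  F[0-2] = +763.8150 N (tension)
  F[1-2] = -1504.2376 N (compression)
  Rx@0 = -1146.6300 N
  Ry@0 = -608.0748 N
  Ry@2 = +1295.8848 N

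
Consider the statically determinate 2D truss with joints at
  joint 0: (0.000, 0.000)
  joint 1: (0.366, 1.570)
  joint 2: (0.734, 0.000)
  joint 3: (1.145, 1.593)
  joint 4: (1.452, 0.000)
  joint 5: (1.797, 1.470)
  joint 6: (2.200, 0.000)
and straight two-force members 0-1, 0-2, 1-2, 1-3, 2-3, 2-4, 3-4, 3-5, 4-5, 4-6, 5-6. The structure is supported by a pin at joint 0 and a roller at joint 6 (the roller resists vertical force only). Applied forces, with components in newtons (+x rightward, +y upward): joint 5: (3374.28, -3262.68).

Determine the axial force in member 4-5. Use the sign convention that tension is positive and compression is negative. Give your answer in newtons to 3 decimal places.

N=7 nodes, M=11 members, R=3 reactions → 2N=14, M+R=14
member 0 (0-1): L=1.6121, (cx,cy)=(0.2270,0.9739)
member 1 (0-2): L=0.7340, (cx,cy)=(1.0000,0.0000)
member 2 (1-2): L=1.6126, (cx,cy)=(0.2282,-0.9736)
member 3 (1-3): L=0.7793, (cx,cy)=(0.9996,0.0295)
member 4 (2-3): L=1.6452, (cx,cy)=(0.2498,0.9683)
member 5 (2-4): L=0.7180, (cx,cy)=(1.0000,0.0000)
member 6 (3-4): L=1.6223, (cx,cy)=(0.1892,-0.9819)
member 7 (3-5): L=0.6635, (cx,cy)=(0.9827,-0.1854)
member 8 (4-5): L=1.5099, (cx,cy)=(0.2285,0.9735)
member 9 (4-6): L=0.7480, (cx,cy)=(1.0000,0.0000)
member 10 (5-6): L=1.5242, (cx,cy)=(0.2644,-0.9644)
solve A·x = −loads:
  F[0-1] = +1701.3976 N (tension)
  F[0-2] = +2988.0057 N (tension)
  F[1-2] = -1678.5478 N (compression)
  F[1-3] = +769.6704 N (tension)
  F[2-3] = +1687.7708 N (tension)
  F[2-4] = +2183.3011 N (tension)
  F[3-4] = -1988.5684 N (compression)
  F[3-5] = +1594.9329 N (tension)
  F[4-5] = +2005.6942 N (tension)
  F[4-6] = +1348.7201 N (tension)
  F[5-6] = -5101.1755 N (compression)
  Rx@0 = -3374.2800 N
  Ry@0 = -1656.9689 N
  Ry@6 = +4919.6489 N

2005.694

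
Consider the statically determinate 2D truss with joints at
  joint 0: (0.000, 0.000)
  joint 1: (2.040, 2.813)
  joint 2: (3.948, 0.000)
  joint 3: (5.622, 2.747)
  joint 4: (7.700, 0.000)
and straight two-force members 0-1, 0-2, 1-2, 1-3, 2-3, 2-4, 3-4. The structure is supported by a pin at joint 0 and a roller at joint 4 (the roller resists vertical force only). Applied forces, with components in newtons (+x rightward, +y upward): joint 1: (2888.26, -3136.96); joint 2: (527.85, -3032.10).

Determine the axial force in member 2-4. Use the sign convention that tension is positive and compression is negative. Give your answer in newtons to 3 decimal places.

2602.896

N=5 nodes, M=7 members, R=3 reactions → 2N=10, M+R=10
member 0 (0-1): L=3.4748, (cx,cy)=(0.5871,0.8095)
member 1 (0-2): L=3.9480, (cx,cy)=(1.0000,0.0000)
member 2 (1-2): L=3.3990, (cx,cy)=(0.5613,-0.8276)
member 3 (1-3): L=3.5826, (cx,cy)=(0.9998,-0.0184)
member 4 (2-3): L=3.2169, (cx,cy)=(0.5204,0.8539)
member 5 (2-4): L=3.7520, (cx,cy)=(1.0000,0.0000)
member 6 (3-4): L=3.4444, (cx,cy)=(0.6033,-0.7975)
solve A·x = −loads:
  F[0-1] = -3370.0669 N (compression)
  F[0-2] = +5394.5955 N (tension)
  F[1-2] = -390.4724 N (compression)
  F[1-3] = -4648.3481 N (compression)
  F[2-3] = +3929.1667 N (tension)
  F[2-4] = +2602.8964 N (tension)
  F[3-4] = -4314.4815 N (compression)
  Rx@0 = -3416.1100 N
  Ry@0 = +2728.1763 N
  Ry@4 = +3440.8837 N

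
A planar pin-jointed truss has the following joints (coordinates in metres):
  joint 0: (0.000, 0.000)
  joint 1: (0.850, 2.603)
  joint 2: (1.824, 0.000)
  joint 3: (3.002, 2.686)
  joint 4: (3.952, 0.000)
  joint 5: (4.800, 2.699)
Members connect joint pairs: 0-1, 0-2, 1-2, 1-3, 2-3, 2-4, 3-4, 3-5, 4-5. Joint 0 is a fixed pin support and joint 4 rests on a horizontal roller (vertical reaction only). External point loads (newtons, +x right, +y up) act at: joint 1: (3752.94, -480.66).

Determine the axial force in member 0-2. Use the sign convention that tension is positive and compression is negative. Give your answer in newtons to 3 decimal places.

3068.953

N=6 nodes, M=9 members, R=3 reactions → 2N=12, M+R=12
member 0 (0-1): L=2.7383, (cx,cy)=(0.3104,0.9506)
member 1 (0-2): L=1.8240, (cx,cy)=(1.0000,0.0000)
member 2 (1-2): L=2.7793, (cx,cy)=(0.3505,-0.9366)
member 3 (1-3): L=2.1536, (cx,cy)=(0.9993,0.0385)
member 4 (2-3): L=2.9330, (cx,cy)=(0.4016,0.9158)
member 5 (2-4): L=2.1280, (cx,cy)=(1.0000,0.0000)
member 6 (3-4): L=2.8491, (cx,cy)=(0.3334,-0.9428)
member 7 (3-5): L=1.7980, (cx,cy)=(1.0000,0.0072)
member 8 (4-5): L=2.8291, (cx,cy)=(0.2997,0.9540)
solve A·x = −loads:
  F[0-1] = +2203.4577 N (tension)
  F[0-2] = +3068.9531 N (tension)
  F[1-2] = -2835.1162 N (compression)
  F[1-3] = -2076.9211 N (compression)
  F[2-3] = +2899.4569 N (tension)
  F[2-4] = +910.8361 N (tension)
  F[3-4] = -2731.5991 N (compression)
  F[3-5] = +0.0000 N (tension)
  F[4-5] = -0.0000 N (compression)
  Rx@0 = -3752.9400 N
  Ry@0 = -2094.6092 N
  Ry@4 = +2575.2692 N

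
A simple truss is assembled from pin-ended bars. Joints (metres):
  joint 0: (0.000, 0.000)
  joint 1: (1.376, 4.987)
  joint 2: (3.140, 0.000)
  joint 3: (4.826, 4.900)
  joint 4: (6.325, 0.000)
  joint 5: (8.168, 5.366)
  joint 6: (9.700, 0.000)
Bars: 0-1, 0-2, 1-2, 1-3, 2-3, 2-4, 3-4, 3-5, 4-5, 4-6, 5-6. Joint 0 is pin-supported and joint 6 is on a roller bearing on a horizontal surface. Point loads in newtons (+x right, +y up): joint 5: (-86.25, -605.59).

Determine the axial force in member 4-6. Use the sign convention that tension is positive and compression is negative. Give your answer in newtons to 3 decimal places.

131.968

N=7 nodes, M=11 members, R=3 reactions → 2N=14, M+R=14
member 0 (0-1): L=5.1733, (cx,cy)=(0.2660,0.9640)
member 1 (0-2): L=3.1400, (cx,cy)=(1.0000,0.0000)
member 2 (1-2): L=5.2898, (cx,cy)=(0.3335,-0.9428)
member 3 (1-3): L=3.4511, (cx,cy)=(0.9997,-0.0252)
member 4 (2-3): L=5.1819, (cx,cy)=(0.3254,0.9456)
member 5 (2-4): L=3.1850, (cx,cy)=(1.0000,0.0000)
member 6 (3-4): L=5.1242, (cx,cy)=(0.2925,-0.9563)
member 7 (3-5): L=3.3743, (cx,cy)=(0.9904,0.1381)
member 8 (4-5): L=5.6737, (cx,cy)=(0.3248,0.9458)
member 9 (4-6): L=3.3750, (cx,cy)=(1.0000,0.0000)
member 10 (5-6): L=5.5804, (cx,cy)=(0.2745,-0.9616)
solve A·x = −loads:
  F[0-1] = -148.7158 N (compression)
  F[0-2] = -46.6948 N (compression)
  F[1-2] = +154.4992 N (tension)
  F[1-3] = -91.1054 N (compression)
  F[2-3] = -154.0367 N (compression)
  F[2-4] = +54.9439 N (tension)
  F[3-4] = +124.0377 N (tension)
  F[3-5] = -179.1964 N (compression)
  F[4-5] = -125.4126 N (compression)
  F[4-6] = +131.9676 N (tension)
  F[5-6] = -480.7006 N (compression)
  Rx@0 = +86.2500 N
  Ry@0 = +143.3589 N
  Ry@6 = +462.2311 N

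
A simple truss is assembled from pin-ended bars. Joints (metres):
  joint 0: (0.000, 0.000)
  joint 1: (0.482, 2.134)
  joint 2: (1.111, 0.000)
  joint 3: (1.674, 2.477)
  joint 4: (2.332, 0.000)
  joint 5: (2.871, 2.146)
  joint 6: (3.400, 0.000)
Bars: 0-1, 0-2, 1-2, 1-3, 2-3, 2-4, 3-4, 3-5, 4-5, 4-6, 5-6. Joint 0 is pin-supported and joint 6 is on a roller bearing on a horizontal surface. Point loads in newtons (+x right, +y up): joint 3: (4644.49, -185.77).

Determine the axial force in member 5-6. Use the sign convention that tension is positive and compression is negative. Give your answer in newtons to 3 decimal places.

-3579.137

N=7 nodes, M=11 members, R=3 reactions → 2N=14, M+R=14
member 0 (0-1): L=2.1878, (cx,cy)=(0.2203,0.9754)
member 1 (0-2): L=1.1110, (cx,cy)=(1.0000,0.0000)
member 2 (1-2): L=2.2248, (cx,cy)=(0.2827,-0.9592)
member 3 (1-3): L=1.2404, (cx,cy)=(0.9610,0.2765)
member 4 (2-3): L=2.5402, (cx,cy)=(0.2216,0.9751)
member 5 (2-4): L=1.2210, (cx,cy)=(1.0000,0.0000)
member 6 (3-4): L=2.5629, (cx,cy)=(0.2567,-0.9665)
member 7 (3-5): L=1.2419, (cx,cy)=(0.9638,-0.2665)
member 8 (4-5): L=2.2127, (cx,cy)=(0.2436,0.9699)
member 9 (4-6): L=1.0680, (cx,cy)=(1.0000,0.0000)
member 10 (5-6): L=2.2102, (cx,cy)=(0.2393,-0.9709)
solve A·x = −loads:
  F[0-1] = +3372.2026 N (tension)
  F[0-2] = +3901.5365 N (tension)
  F[1-2] = -2955.6862 N (compression)
  F[1-3] = +1642.6582 N (tension)
  F[2-3] = +2907.4065 N (tension)
  F[2-4] = +2421.4951 N (tension)
  F[3-4] = -3132.9465 N (compression)
  F[3-5] = -1677.8327 N (compression)
  F[4-5] = +3121.9783 N (tension)
  F[4-6] = +856.6329 N (tension)
  F[5-6] = -3579.1372 N (compression)
  Rx@0 = -4644.4900 N
  Ry@0 = -3289.3420 N
  Ry@6 = +3475.1120 N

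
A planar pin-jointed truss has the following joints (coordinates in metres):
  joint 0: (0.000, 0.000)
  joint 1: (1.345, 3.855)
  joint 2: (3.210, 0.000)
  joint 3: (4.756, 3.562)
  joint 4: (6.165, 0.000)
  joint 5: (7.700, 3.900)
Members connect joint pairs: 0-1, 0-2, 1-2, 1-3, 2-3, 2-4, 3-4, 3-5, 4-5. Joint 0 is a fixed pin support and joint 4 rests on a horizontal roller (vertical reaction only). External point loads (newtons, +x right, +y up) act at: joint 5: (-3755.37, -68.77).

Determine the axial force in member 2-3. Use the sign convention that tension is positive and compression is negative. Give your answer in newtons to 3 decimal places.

N=6 nodes, M=9 members, R=3 reactions → 2N=12, M+R=12
member 0 (0-1): L=4.0829, (cx,cy)=(0.3294,0.9442)
member 1 (0-2): L=3.2100, (cx,cy)=(1.0000,0.0000)
member 2 (1-2): L=4.2824, (cx,cy)=(0.4355,-0.9002)
member 3 (1-3): L=3.4236, (cx,cy)=(0.9963,-0.0856)
member 4 (2-3): L=3.8830, (cx,cy)=(0.3981,0.9173)
member 5 (2-4): L=2.9550, (cx,cy)=(1.0000,0.0000)
member 6 (3-4): L=3.8306, (cx,cy)=(0.3678,-0.9299)
member 7 (3-5): L=2.9633, (cx,cy)=(0.9935,0.1141)
member 8 (4-5): L=4.1912, (cx,cy)=(0.3662,0.9305)
solve A·x = −loads:
  F[0-1] = -2497.9675 N (compression)
  F[0-2] = -2932.4822 N (compression)
  F[1-2] = +2815.5753 N (tension)
  F[1-3] = -2056.6162 N (compression)
  F[2-3] = -2762.9824 N (compression)
  F[2-4] = -606.2396 N (compression)
  F[3-4] = +2054.2526 N (tension)
  F[3-5] = -3930.4011 N (compression)
  F[4-5] = +407.8728 N (tension)
  Rx@0 = +3755.3700 N
  Ry@0 = +2358.5371 N
  Ry@4 = -2289.7671 N

-2762.982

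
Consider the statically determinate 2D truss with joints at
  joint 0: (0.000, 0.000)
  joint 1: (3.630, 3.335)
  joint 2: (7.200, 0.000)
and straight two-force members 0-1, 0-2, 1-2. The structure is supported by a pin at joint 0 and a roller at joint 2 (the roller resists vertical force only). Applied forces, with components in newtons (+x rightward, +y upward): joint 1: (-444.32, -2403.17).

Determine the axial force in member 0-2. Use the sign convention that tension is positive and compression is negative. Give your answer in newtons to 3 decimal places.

1076.665

N=3 nodes, M=3 members, R=3 reactions → 2N=6, M+R=6
member 0 (0-1): L=4.9294, (cx,cy)=(0.7364,0.6766)
member 1 (0-2): L=7.2000, (cx,cy)=(1.0000,0.0000)
member 2 (1-2): L=4.8854, (cx,cy)=(0.7307,-0.6826)
solve A·x = −loads:
  F[0-1] = -2065.4443 N (compression)
  F[0-2] = +1076.6645 N (tension)
  F[1-2] = -1473.3714 N (compression)
  Rx@0 = +444.3200 N
  Ry@0 = +1397.3783 N
  Ry@2 = +1005.7917 N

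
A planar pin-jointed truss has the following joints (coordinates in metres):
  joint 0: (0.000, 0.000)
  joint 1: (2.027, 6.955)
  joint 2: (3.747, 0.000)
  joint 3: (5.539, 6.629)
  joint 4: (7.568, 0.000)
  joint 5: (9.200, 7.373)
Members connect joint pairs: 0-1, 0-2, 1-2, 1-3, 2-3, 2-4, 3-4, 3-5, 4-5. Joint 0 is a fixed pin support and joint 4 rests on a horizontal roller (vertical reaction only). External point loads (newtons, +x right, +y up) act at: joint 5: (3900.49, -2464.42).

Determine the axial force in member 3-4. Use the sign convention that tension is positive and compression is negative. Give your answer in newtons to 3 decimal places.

-3540.371

N=6 nodes, M=9 members, R=3 reactions → 2N=12, M+R=12
member 0 (0-1): L=7.2444, (cx,cy)=(0.2798,0.9601)
member 1 (0-2): L=3.7470, (cx,cy)=(1.0000,0.0000)
member 2 (1-2): L=7.1645, (cx,cy)=(0.2401,-0.9708)
member 3 (1-3): L=3.5271, (cx,cy)=(0.9957,-0.0924)
member 4 (2-3): L=6.8669, (cx,cy)=(0.2610,0.9653)
member 5 (2-4): L=3.8210, (cx,cy)=(1.0000,0.0000)
member 6 (3-4): L=6.9326, (cx,cy)=(0.2927,-0.9562)
member 7 (3-5): L=3.7358, (cx,cy)=(0.9800,0.1992)
member 8 (4-5): L=7.5515, (cx,cy)=(0.2161,0.9764)
solve A·x = −loads:
  F[0-1] = +4511.6353 N (tension)
  F[0-2] = +2638.1170 N (tension)
  F[1-2] = -4690.2953 N (compression)
  F[1-3] = +2398.6479 N (tension)
  F[2-3] = +4716.5594 N (tension)
  F[2-4] = +281.2746 N (tension)
  F[3-4] = -3540.3705 N (compression)
  F[3-5] = +4750.5596 N (tension)
  F[4-5] = -3493.0547 N (compression)
  Rx@0 = -3900.4900 N
  Ry@0 = -4331.4279 N
  Ry@4 = +6795.8479 N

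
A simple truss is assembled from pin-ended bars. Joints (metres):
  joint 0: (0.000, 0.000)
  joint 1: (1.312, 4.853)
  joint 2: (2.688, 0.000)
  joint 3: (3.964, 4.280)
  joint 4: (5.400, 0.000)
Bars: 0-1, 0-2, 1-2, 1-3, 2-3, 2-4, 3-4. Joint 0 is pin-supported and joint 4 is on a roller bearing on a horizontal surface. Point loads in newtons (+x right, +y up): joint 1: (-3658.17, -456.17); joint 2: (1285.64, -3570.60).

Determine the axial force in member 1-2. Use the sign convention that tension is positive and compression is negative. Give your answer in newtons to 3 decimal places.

N=5 nodes, M=7 members, R=3 reactions → 2N=10, M+R=10
member 0 (0-1): L=5.0272, (cx,cy)=(0.2610,0.9653)
member 1 (0-2): L=2.6880, (cx,cy)=(1.0000,0.0000)
member 2 (1-2): L=5.0443, (cx,cy)=(0.2728,-0.9621)
member 3 (1-3): L=2.7132, (cx,cy)=(0.9774,-0.2112)
member 4 (2-3): L=4.4662, (cx,cy)=(0.2857,0.9583)
member 5 (2-4): L=2.7120, (cx,cy)=(1.0000,0.0000)
member 6 (3-4): L=4.5145, (cx,cy)=(0.3181,-0.9481)
solve A·x = −loads:
  F[0-1] = -5620.9815 N (compression)
  F[0-2] = -905.5709 N (compression)
  F[1-2] = +4978.8371 N (tension)
  F[1-3] = +852.2922 N (tension)
  F[2-3] = -1272.4562 N (compression)
  F[2-4] = -469.5227 N (compression)
  F[3-4] = +1476.0789 N (tension)
  Rx@0 = +2372.5300 N
  Ry@0 = +5426.1832 N
  Ry@4 = -1399.4132 N

4978.837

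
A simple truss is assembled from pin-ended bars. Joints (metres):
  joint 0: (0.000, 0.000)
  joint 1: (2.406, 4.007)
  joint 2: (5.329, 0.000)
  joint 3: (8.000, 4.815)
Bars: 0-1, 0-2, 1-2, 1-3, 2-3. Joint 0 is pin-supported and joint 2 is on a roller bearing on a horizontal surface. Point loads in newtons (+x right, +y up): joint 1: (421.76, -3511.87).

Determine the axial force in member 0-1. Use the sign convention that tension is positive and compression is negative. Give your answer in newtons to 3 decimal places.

-1876.957

N=4 nodes, M=5 members, R=3 reactions → 2N=8, M+R=8
member 0 (0-1): L=4.6739, (cx,cy)=(0.5148,0.8573)
member 1 (0-2): L=5.3290, (cx,cy)=(1.0000,0.0000)
member 2 (1-2): L=4.9598, (cx,cy)=(0.5893,-0.8079)
member 3 (1-3): L=5.6521, (cx,cy)=(0.9897,0.1430)
member 4 (2-3): L=5.5062, (cx,cy)=(0.4851,0.8745)
solve A·x = −loads:
  F[0-1] = -1876.9567 N (compression)
  F[0-2] = +1387.9777 N (tension)
  F[1-2] = -2355.1634 N (compression)
  F[1-3] = +0.0000 N (tension)
  F[2-3] = -0.0000 N (compression)
  Rx@0 = -421.7600 N
  Ry@0 = +1609.1581 N
  Ry@2 = +1902.7119 N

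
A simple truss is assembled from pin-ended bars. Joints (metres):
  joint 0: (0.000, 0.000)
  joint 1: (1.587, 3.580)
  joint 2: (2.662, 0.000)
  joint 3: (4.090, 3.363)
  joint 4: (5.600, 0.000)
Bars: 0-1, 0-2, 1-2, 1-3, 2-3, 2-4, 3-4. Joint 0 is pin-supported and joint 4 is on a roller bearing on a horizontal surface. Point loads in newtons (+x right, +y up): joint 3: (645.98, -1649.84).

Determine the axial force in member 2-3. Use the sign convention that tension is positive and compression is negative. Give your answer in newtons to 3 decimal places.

-65.948

N=5 nodes, M=7 members, R=3 reactions → 2N=10, M+R=10
member 0 (0-1): L=3.9160, (cx,cy)=(0.4053,0.9142)
member 1 (0-2): L=2.6620, (cx,cy)=(1.0000,0.0000)
member 2 (1-2): L=3.7379, (cx,cy)=(0.2876,-0.9578)
member 3 (1-3): L=2.5124, (cx,cy)=(0.9963,-0.0864)
member 4 (2-3): L=3.6536, (cx,cy)=(0.3908,0.9205)
member 5 (2-4): L=2.9380, (cx,cy)=(1.0000,0.0000)
member 6 (3-4): L=3.6864, (cx,cy)=(0.4096,-0.9123)
solve A·x = −loads:
  F[0-1] = -62.2768 N (compression)
  F[0-2] = +671.2184 N (tension)
  F[1-2] = +63.3794 N (tension)
  F[1-3] = -43.6290 N (compression)
  F[2-3] = -65.9475 N (compression)
  F[2-4] = +715.2212 N (tension)
  F[3-4] = -1746.1078 N (compression)
  Rx@0 = -645.9800 N
  Ry@0 = +56.9335 N
  Ry@4 = +1592.9065 N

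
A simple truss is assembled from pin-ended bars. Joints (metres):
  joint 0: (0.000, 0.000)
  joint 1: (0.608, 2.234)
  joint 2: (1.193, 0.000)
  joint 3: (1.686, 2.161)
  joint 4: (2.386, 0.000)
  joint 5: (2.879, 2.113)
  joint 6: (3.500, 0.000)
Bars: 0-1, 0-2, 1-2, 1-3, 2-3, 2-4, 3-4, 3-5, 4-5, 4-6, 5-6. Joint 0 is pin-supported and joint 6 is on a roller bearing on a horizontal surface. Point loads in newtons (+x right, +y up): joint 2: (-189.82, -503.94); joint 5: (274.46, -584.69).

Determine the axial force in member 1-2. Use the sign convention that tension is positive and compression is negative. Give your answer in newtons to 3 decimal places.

N=7 nodes, M=11 members, R=3 reactions → 2N=14, M+R=14
member 0 (0-1): L=2.3153, (cx,cy)=(0.2626,0.9649)
member 1 (0-2): L=1.1930, (cx,cy)=(1.0000,0.0000)
member 2 (1-2): L=2.3093, (cx,cy)=(0.2533,-0.9674)
member 3 (1-3): L=1.0805, (cx,cy)=(0.9977,-0.0676)
member 4 (2-3): L=2.2165, (cx,cy)=(0.2224,0.9750)
member 5 (2-4): L=1.1930, (cx,cy)=(1.0000,0.0000)
member 6 (3-4): L=2.2715, (cx,cy)=(0.3082,-0.9513)
member 7 (3-5): L=1.1940, (cx,cy)=(0.9992,-0.0402)
member 8 (4-5): L=2.1698, (cx,cy)=(0.2272,0.9738)
member 9 (4-6): L=1.1140, (cx,cy)=(1.0000,0.0000)
member 10 (5-6): L=2.2024, (cx,cy)=(0.2820,-0.9594)
solve A·x = −loads:
  F[0-1] = -280.0423 N (compression)
  F[0-2] = +158.1807 N (tension)
  F[1-2] = +289.6082 N (tension)
  F[1-3] = -147.2409 N (compression)
  F[2-3] = +229.5277 N (tension)
  F[2-4] = +370.3128 N (tension)
  F[3-4] = -244.8194 N (compression)
  F[3-5] = -20.4258 N (compression)
  F[4-5] = +239.1604 N (tension)
  F[4-6] = +240.5284 N (tension)
  F[5-6] = -853.0294 N (compression)
  Rx@0 = -84.6400 N
  Ry@0 = +270.2137 N
  Ry@6 = +818.4163 N

289.608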